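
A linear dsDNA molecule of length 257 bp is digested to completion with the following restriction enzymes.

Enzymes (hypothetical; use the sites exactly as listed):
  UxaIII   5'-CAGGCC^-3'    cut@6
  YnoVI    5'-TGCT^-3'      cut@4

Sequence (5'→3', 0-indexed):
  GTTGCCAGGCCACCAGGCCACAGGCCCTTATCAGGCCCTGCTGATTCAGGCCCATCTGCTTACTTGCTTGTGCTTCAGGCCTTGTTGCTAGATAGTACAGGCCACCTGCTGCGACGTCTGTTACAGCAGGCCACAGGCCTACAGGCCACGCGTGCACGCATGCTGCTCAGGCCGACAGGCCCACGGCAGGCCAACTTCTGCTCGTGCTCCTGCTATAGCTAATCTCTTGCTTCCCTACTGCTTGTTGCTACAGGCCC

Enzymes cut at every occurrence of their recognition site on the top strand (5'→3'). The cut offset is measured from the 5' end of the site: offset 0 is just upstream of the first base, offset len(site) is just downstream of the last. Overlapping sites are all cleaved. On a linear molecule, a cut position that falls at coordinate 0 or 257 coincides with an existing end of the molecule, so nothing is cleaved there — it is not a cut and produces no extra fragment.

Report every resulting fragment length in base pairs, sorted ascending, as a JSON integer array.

[1,3,5,6,6,6,6,7,7,7,7,7,7,8,8,8,8,8,8,10,10,11,11,11,11,14,17,17,22]

Per-enzyme occurrences:
  UxaIII (CAGGCC, off=6): starts [5, 13, 20, 31, 46, 75, 97, 126, 133, 141, 167, 175, 186, 250] → cuts [11, 19, 26, 37, 52, 81, 103, 132, 139, 147, 173, 181, 192, 256]
  YnoVI (TGCT, off=4): starts [38, 56, 64, 70, 85, 106, 160, 163, 198, 204, 210, 227, 238, 245] → cuts [42, 60, 68, 74, 89, 110, 164, 167, 202, 208, 214, 231, 242, 249]

All cut coordinates (distinct, sorted): [11, 19, 26, 37, 42, 52, 60, 68, 74, 81, 89, 103, 110, 132, 139, 147, 164, 167, 173, 181, 192, 202, 208, 214, 231, 242, 249, 256]

Fragment lengths:
  [0,11): 11 bp
  [11,19): 8 bp
  [19,26): 7 bp
  [26,37): 11 bp
  [37,42): 5 bp
  [42,52): 10 bp
  [52,60): 8 bp
  [60,68): 8 bp
  [68,74): 6 bp
  [74,81): 7 bp
  [81,89): 8 bp
  [89,103): 14 bp
  [103,110): 7 bp
  [110,132): 22 bp
  [132,139): 7 bp
  [139,147): 8 bp
  [147,164): 17 bp
  [164,167): 3 bp
  [167,173): 6 bp
  [173,181): 8 bp
  [181,192): 11 bp
  [192,202): 10 bp
  [202,208): 6 bp
  [208,214): 6 bp
  [214,231): 17 bp
  [231,242): 11 bp
  [242,249): 7 bp
  [249,256): 7 bp
  [256,257): 1 bp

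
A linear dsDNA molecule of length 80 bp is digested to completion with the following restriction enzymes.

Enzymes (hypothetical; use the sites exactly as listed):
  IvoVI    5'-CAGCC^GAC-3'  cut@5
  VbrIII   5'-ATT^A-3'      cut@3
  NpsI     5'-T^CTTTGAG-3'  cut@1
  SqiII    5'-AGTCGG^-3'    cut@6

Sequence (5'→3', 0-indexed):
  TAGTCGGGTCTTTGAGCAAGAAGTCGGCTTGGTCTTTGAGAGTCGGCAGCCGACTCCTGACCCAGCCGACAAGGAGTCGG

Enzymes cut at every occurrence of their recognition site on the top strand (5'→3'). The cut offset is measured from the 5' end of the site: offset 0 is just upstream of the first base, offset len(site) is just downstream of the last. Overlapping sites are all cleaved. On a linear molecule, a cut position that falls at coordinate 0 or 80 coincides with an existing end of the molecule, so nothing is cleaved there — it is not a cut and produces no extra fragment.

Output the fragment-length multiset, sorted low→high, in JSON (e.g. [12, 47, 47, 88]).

Scan for sites:
  IvoVI CAGCCGAC/5: at [46, 62] ⇒ [51, 67]
  VbrIII (ATTA, off=3): no sites
  NpsI TCTTTGAG/1: at [8, 32] ⇒ [9, 33]
  SqiII AGTCGG/6: at [1, 21, 40, 74] ⇒ [7, 27, 46] (position 80 is a terminus of the linear molecule — no cut)

All cut coordinates (distinct, sorted): [7, 9, 27, 33, 46, 51, 67]

Fragments:
  [0,7): 7 bp
  [7,9): 2 bp
  [9,27): 18 bp
  [27,33): 6 bp
  [33,46): 13 bp
  [46,51): 5 bp
  [51,67): 16 bp
  [67,80): 13 bp

[2,5,6,7,13,13,16,18]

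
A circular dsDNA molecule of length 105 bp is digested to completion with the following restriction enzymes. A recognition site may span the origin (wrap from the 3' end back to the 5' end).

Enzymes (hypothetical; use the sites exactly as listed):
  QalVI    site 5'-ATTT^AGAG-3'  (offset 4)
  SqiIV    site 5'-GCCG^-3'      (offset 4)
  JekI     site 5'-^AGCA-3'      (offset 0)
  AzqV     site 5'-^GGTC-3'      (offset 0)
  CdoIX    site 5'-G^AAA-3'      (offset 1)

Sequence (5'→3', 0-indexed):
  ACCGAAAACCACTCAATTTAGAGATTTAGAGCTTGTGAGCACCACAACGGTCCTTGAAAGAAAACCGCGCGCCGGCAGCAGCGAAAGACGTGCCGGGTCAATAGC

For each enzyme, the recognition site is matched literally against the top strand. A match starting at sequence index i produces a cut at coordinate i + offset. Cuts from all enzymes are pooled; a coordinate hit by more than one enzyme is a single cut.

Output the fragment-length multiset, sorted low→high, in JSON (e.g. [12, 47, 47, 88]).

Site scan:
  QalVI (ATTTAGAG, off=4): starts [15, 23] → cuts [19, 27]
  SqiIV (GCCG, off=4): starts [70, 91] → cuts [74, 95]
  JekI (AGCA, off=0): starts [37, 76, 102] → cuts [37, 76, 102]
  AzqV (GGTC, off=0): starts [48, 95] → cuts [48, 95]
  CdoIX (GAAA, off=1): starts [3, 55, 59, 82] → cuts [4, 56, 60, 83]

Pooled cuts: [4, 19, 27, 37, 48, 56, 60, 74, 76, 83, 95, 102]

Fragments:
  4→19: 15 bp
  19→27: 8 bp
  27→37: 10 bp
  37→48: 11 bp
  48→56: 8 bp
  56→60: 4 bp
  60→74: 14 bp
  74→76: 2 bp
  76→83: 7 bp
  83→95: 12 bp
  95→102: 7 bp
  102→4 (wrap): 105-102+4 = 7 bp

[2,4,7,7,7,8,8,10,11,12,14,15]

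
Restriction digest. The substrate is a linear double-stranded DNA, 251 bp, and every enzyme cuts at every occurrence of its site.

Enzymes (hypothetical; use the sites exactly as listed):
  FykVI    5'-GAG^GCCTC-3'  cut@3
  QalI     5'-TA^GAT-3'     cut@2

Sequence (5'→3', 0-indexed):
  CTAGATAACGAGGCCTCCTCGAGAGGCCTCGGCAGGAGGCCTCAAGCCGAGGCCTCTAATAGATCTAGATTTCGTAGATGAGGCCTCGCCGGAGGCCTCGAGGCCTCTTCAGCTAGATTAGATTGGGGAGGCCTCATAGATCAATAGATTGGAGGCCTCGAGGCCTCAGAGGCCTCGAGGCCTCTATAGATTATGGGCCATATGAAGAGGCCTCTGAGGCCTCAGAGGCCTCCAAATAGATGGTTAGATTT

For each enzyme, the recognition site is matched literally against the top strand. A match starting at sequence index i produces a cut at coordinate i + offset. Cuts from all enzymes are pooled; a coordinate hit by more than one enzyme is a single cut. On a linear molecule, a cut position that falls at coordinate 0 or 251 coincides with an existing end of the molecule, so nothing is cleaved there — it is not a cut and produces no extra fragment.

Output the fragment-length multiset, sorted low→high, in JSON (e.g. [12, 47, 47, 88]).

[3,5,5,6,6,8,8,8,8,8,8,8,9,9,9,9,9,9,10,10,11,12,13,13,13,13,21]

Site scan:
  FykVI GAGGCCTC/3: at [9, 22, 35, 48, 79, 91, 99, 127, 151, 159, 168, 176, 206, 215, 224] ⇒ [12, 25, 38, 51, 82, 94, 102, 130, 154, 162, 171, 179, 209, 218, 227]
  QalI TAGAT/2: at [1, 59, 65, 74, 113, 118, 136, 144, 186, 236, 244] ⇒ [3, 61, 67, 76, 115, 120, 138, 146, 188, 238, 246]

Pooled cuts: [3, 12, 25, 38, 51, 61, 67, 76, 82, 94, 102, 115, 120, 130, 138, 146, 154, 162, 171, 179, 188, 209, 218, 227, 238, 246]

Fragment lengths:
  [0,3): 3 bp
  [3,12): 9 bp
  [12,25): 13 bp
  [25,38): 13 bp
  [38,51): 13 bp
  [51,61): 10 bp
  [61,67): 6 bp
  [67,76): 9 bp
  [76,82): 6 bp
  [82,94): 12 bp
  [94,102): 8 bp
  [102,115): 13 bp
  [115,120): 5 bp
  [120,130): 10 bp
  [130,138): 8 bp
  [138,146): 8 bp
  [146,154): 8 bp
  [154,162): 8 bp
  [162,171): 9 bp
  [171,179): 8 bp
  [179,188): 9 bp
  [188,209): 21 bp
  [209,218): 9 bp
  [218,227): 9 bp
  [227,238): 11 bp
  [238,246): 8 bp
  [246,251): 5 bp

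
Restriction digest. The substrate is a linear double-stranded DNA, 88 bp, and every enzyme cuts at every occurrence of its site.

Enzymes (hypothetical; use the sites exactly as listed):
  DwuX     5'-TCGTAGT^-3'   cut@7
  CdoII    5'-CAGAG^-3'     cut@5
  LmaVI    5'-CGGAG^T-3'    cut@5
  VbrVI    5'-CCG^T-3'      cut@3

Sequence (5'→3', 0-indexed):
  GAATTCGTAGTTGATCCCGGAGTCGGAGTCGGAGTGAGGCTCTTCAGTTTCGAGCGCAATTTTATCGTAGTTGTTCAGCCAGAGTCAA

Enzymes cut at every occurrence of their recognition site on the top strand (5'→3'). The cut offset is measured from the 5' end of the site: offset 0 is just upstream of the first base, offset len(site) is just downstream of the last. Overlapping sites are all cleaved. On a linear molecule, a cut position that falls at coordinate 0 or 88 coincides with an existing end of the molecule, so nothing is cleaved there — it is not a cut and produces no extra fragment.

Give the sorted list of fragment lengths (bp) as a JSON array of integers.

Scan for sites:
  DwuX TCGTAGT/7: at [4, 64] ⇒ [11, 71]
  CdoII CAGAG/5: at [79] ⇒ [84]
  LmaVI CGGAGT/5: at [17, 23, 29] ⇒ [22, 28, 34]
  VbrVI (CCGT, off=3): no sites

All cut coordinates (distinct, sorted): [11, 22, 28, 34, 71, 84]

Fragment lengths:
  [0,11): 11 bp
  [11,22): 11 bp
  [22,28): 6 bp
  [28,34): 6 bp
  [34,71): 37 bp
  [71,84): 13 bp
  [84,88): 4 bp

[4,6,6,11,11,13,37]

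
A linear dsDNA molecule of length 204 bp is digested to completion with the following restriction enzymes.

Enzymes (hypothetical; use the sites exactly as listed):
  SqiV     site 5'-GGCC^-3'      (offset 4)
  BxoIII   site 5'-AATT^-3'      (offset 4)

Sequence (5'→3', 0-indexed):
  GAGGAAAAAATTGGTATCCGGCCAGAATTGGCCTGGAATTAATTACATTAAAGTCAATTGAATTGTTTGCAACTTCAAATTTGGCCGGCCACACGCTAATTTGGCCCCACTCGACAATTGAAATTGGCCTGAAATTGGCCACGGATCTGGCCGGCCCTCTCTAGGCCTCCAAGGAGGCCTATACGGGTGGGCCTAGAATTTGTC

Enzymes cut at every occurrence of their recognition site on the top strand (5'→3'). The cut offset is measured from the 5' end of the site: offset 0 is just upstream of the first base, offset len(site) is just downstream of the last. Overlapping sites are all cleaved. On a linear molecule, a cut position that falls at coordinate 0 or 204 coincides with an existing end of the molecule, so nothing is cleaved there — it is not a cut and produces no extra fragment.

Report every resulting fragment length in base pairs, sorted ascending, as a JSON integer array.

Scan for sites:
  SqiV (GGCC, off=4): starts [19, 29, 82, 86, 102, 125, 136, 148, 152, 163, 175, 189] → cuts [23, 33, 86, 90, 106, 129, 140, 152, 156, 167, 179, 193]
  BxoIII (AATT, off=4): starts [8, 25, 36, 40, 55, 60, 77, 97, 115, 121, 132, 196] → cuts [12, 29, 40, 44, 59, 64, 81, 101, 119, 125, 136, 200]

All cut coordinates (distinct, sorted): [12, 23, 29, 33, 40, 44, 59, 64, 81, 86, 90, 101, 106, 119, 125, 129, 136, 140, 152, 156, 167, 179, 193, 200]

Fragment lengths:
  [0,12): 12 bp
  [12,23): 11 bp
  [23,29): 6 bp
  [29,33): 4 bp
  [33,40): 7 bp
  [40,44): 4 bp
  [44,59): 15 bp
  [59,64): 5 bp
  [64,81): 17 bp
  [81,86): 5 bp
  [86,90): 4 bp
  [90,101): 11 bp
  [101,106): 5 bp
  [106,119): 13 bp
  [119,125): 6 bp
  [125,129): 4 bp
  [129,136): 7 bp
  [136,140): 4 bp
  [140,152): 12 bp
  [152,156): 4 bp
  [156,167): 11 bp
  [167,179): 12 bp
  [179,193): 14 bp
  [193,200): 7 bp
  [200,204): 4 bp

[4,4,4,4,4,4,4,5,5,5,6,6,7,7,7,11,11,11,12,12,12,13,14,15,17]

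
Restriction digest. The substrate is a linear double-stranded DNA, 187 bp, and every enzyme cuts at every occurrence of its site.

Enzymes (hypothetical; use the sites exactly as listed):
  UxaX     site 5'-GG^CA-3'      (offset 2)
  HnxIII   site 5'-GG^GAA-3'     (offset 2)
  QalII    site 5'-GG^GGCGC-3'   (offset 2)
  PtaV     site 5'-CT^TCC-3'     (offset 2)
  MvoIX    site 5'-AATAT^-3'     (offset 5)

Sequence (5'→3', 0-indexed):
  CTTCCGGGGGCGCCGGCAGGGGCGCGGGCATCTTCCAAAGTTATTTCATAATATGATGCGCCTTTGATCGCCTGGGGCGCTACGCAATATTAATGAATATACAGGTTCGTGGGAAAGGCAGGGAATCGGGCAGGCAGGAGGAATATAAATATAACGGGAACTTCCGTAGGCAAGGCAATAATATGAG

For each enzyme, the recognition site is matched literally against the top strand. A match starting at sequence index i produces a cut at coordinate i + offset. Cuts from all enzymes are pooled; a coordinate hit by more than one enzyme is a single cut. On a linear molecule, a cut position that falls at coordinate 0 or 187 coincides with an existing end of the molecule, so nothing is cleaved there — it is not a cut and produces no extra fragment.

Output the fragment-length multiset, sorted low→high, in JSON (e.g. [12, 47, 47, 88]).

Site scan:
  UxaX GGCA/2: at [14, 26, 116, 128, 132, 168, 173] ⇒ [16, 28, 118, 130, 134, 170, 175]
  HnxIII GGGAA/2: at [110, 120, 155] ⇒ [112, 122, 157]
  QalII GGGGCGC/2: at [6, 18, 73] ⇒ [8, 20, 75]
  PtaV CTTCC/2: at [0, 31, 160] ⇒ [2, 33, 162]
  MvoIX AATAT/5: at [49, 85, 95, 141, 147, 179] ⇒ [54, 90, 100, 146, 152, 184]

All cut coordinates (distinct, sorted): [2, 8, 16, 20, 28, 33, 54, 75, 90, 100, 112, 118, 122, 130, 134, 146, 152, 157, 162, 170, 175, 184]

Fragment lengths:
  [0,2): 2 bp
  [2,8): 6 bp
  [8,16): 8 bp
  [16,20): 4 bp
  [20,28): 8 bp
  [28,33): 5 bp
  [33,54): 21 bp
  [54,75): 21 bp
  [75,90): 15 bp
  [90,100): 10 bp
  [100,112): 12 bp
  [112,118): 6 bp
  [118,122): 4 bp
  [122,130): 8 bp
  [130,134): 4 bp
  [134,146): 12 bp
  [146,152): 6 bp
  [152,157): 5 bp
  [157,162): 5 bp
  [162,170): 8 bp
  [170,175): 5 bp
  [175,184): 9 bp
  [184,187): 3 bp

[2,3,4,4,4,5,5,5,5,6,6,6,8,8,8,8,9,10,12,12,15,21,21]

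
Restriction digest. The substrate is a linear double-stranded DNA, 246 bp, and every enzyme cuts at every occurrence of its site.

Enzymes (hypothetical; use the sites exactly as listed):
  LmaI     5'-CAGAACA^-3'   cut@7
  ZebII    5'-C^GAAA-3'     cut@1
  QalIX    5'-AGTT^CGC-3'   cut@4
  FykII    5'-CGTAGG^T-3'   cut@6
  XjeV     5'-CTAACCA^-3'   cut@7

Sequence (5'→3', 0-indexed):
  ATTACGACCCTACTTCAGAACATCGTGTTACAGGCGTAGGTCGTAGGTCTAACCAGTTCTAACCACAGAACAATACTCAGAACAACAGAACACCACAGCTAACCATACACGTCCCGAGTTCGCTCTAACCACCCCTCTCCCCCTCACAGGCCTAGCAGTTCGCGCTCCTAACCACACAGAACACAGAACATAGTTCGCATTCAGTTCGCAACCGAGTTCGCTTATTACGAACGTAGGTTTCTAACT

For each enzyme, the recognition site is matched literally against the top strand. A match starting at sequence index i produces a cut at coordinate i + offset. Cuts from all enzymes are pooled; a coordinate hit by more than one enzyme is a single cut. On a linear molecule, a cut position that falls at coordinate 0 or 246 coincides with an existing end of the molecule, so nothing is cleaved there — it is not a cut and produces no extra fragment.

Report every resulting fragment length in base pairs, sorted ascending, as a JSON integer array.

[5,7,7,7,8,8,9,9,10,11,11,12,12,13,14,15,18,19,22,29]

Scan for sites:
  LmaI CAGAACA/7: at [15, 65, 77, 85, 176, 183] ⇒ [22, 72, 84, 92, 183, 190]
  ZebII (CGAAA, off=1): no sites
  QalIX AGTTCGC/4: at [116, 156, 191, 202, 214] ⇒ [120, 160, 195, 206, 218]
  FykII CGTAGGT/6: at [34, 41, 231] ⇒ [40, 47, 237]
  XjeV CTAACCA/7: at [48, 58, 98, 124, 167] ⇒ [55, 65, 105, 131, 174]

All cut coordinates (distinct, sorted): [22, 40, 47, 55, 65, 72, 84, 92, 105, 120, 131, 160, 174, 183, 190, 195, 206, 218, 237]

Fragment lengths:
  [0,22): 22 bp
  [22,40): 18 bp
  [40,47): 7 bp
  [47,55): 8 bp
  [55,65): 10 bp
  [65,72): 7 bp
  [72,84): 12 bp
  [84,92): 8 bp
  [92,105): 13 bp
  [105,120): 15 bp
  [120,131): 11 bp
  [131,160): 29 bp
  [160,174): 14 bp
  [174,183): 9 bp
  [183,190): 7 bp
  [190,195): 5 bp
  [195,206): 11 bp
  [206,218): 12 bp
  [218,237): 19 bp
  [237,246): 9 bp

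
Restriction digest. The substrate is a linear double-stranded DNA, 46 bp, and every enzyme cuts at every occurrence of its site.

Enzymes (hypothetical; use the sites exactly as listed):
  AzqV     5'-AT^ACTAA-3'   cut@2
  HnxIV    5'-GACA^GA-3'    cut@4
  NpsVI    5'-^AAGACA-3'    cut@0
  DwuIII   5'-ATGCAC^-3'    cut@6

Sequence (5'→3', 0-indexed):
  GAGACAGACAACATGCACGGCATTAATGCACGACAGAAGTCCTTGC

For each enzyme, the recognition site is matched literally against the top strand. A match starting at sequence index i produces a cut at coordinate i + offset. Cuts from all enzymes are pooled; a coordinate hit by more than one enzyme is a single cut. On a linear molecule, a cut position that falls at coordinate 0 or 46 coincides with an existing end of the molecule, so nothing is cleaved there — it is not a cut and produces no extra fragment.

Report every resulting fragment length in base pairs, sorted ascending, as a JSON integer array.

Scan for sites:
  AzqV (ATACTAA, off=2): no sites
  HnxIV (GACAGA, off=4): starts [2, 31] → cuts [6, 35]
  NpsVI (AAGACA, off=0): no sites
  DwuIII (ATGCAC, off=6): starts [12, 25] → cuts [18, 31]

Pooled cuts: [6, 18, 31, 35]

Fragment lengths:
  [0,6): 6 bp
  [6,18): 12 bp
  [18,31): 13 bp
  [31,35): 4 bp
  [35,46): 11 bp

[4,6,11,12,13]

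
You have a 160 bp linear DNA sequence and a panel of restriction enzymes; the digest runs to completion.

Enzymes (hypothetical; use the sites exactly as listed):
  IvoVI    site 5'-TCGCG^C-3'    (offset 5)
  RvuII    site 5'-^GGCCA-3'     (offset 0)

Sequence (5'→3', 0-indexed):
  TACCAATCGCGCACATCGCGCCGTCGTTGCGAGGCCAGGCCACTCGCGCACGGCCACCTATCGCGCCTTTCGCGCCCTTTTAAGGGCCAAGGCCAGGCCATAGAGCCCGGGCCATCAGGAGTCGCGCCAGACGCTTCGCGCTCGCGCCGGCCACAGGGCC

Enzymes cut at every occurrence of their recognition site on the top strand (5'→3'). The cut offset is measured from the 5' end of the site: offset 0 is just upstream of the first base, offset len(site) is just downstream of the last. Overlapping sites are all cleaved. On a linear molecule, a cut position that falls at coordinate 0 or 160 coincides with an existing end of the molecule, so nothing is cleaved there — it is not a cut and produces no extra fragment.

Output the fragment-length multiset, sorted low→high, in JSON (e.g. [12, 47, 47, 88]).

[2,3,5,5,6,6,9,9,10,11,11,12,12,14,14,14,17]

Per-enzyme occurrences:
  IvoVI (TCGCGC, off=5): starts [6, 15, 43, 60, 69, 121, 135, 141] → cuts [11, 20, 48, 65, 74, 126, 140, 146]
  RvuII (GGCCA, off=0): starts [32, 37, 51, 84, 90, 95, 109, 148] → cuts [32, 37, 51, 84, 90, 95, 109, 148]

All cut coordinates (distinct, sorted): [11, 20, 32, 37, 48, 51, 65, 74, 84, 90, 95, 109, 126, 140, 146, 148]

Fragments:
  [0,11): 11 bp
  [11,20): 9 bp
  [20,32): 12 bp
  [32,37): 5 bp
  [37,48): 11 bp
  [48,51): 3 bp
  [51,65): 14 bp
  [65,74): 9 bp
  [74,84): 10 bp
  [84,90): 6 bp
  [90,95): 5 bp
  [95,109): 14 bp
  [109,126): 17 bp
  [126,140): 14 bp
  [140,146): 6 bp
  [146,148): 2 bp
  [148,160): 12 bp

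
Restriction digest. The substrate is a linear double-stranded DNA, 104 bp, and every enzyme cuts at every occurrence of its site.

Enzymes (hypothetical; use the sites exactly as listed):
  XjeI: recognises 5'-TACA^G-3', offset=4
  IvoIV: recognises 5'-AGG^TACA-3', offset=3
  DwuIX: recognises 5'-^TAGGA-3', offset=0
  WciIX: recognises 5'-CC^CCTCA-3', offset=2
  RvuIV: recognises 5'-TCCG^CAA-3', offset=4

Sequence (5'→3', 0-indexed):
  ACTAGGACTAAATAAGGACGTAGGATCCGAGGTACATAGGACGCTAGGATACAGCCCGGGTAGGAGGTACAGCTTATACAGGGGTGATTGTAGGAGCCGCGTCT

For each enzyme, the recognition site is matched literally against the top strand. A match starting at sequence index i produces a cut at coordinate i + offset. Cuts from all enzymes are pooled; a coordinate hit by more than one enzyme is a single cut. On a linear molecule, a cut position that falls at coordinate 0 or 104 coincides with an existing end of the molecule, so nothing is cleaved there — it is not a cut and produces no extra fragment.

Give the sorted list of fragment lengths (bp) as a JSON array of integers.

Per-enzyme occurrences:
  XjeI (TACAG, off=4): starts [49, 67, 76] → cuts [53, 71, 80]
  IvoIV (AGGTACA, off=3): starts [29, 64] → cuts [32, 67]
  DwuIX (TAGGA, off=0): starts [2, 20, 36, 44, 60, 90] → cuts [2, 20, 36, 44, 60, 90]
  WciIX (CCCCTCA, off=2): no sites
  RvuIV (TCCGCAA, off=4): no sites

All cut coordinates (distinct, sorted): [2, 20, 32, 36, 44, 53, 60, 67, 71, 80, 90]

Fragment lengths:
  [0,2): 2 bp
  [2,20): 18 bp
  [20,32): 12 bp
  [32,36): 4 bp
  [36,44): 8 bp
  [44,53): 9 bp
  [53,60): 7 bp
  [60,67): 7 bp
  [67,71): 4 bp
  [71,80): 9 bp
  [80,90): 10 bp
  [90,104): 14 bp

[2,4,4,7,7,8,9,9,10,12,14,18]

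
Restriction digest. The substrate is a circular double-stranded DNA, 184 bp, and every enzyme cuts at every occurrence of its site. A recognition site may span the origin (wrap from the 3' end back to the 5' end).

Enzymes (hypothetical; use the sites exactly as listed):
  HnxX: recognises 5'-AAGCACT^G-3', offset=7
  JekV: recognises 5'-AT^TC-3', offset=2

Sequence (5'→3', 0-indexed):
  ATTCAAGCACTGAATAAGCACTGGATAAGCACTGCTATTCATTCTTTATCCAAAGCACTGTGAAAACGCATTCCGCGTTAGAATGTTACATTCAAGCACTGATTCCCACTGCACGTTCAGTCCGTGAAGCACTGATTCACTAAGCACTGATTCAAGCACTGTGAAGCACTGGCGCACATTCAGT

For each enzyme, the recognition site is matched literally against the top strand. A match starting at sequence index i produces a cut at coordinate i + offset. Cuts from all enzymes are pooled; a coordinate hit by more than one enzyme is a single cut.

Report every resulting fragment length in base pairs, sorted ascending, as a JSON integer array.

Scan for sites:
  HnxX AAGCACTG/7: at [4, 15, 26, 52, 93, 126, 141, 153, 163] ⇒ [11, 22, 33, 59, 100, 133, 148, 160, 170]
  JekV ATTC/2: at [0, 36, 40, 69, 89, 101, 134, 149, 177] ⇒ [2, 38, 42, 71, 91, 103, 136, 151, 179]

Pooled cuts: [2, 11, 22, 33, 38, 42, 59, 71, 91, 100, 103, 133, 136, 148, 151, 160, 170, 179]

Fragment lengths:
  2→11: 9 bp
  11→22: 11 bp
  22→33: 11 bp
  33→38: 5 bp
  38→42: 4 bp
  42→59: 17 bp
  59→71: 12 bp
  71→91: 20 bp
  91→100: 9 bp
  100→103: 3 bp
  103→133: 30 bp
  133→136: 3 bp
  136→148: 12 bp
  148→151: 3 bp
  151→160: 9 bp
  160→170: 10 bp
  170→179: 9 bp
  179→2 (wrap): 184-179+2 = 7 bp

[3,3,3,4,5,7,9,9,9,9,10,11,11,12,12,17,20,30]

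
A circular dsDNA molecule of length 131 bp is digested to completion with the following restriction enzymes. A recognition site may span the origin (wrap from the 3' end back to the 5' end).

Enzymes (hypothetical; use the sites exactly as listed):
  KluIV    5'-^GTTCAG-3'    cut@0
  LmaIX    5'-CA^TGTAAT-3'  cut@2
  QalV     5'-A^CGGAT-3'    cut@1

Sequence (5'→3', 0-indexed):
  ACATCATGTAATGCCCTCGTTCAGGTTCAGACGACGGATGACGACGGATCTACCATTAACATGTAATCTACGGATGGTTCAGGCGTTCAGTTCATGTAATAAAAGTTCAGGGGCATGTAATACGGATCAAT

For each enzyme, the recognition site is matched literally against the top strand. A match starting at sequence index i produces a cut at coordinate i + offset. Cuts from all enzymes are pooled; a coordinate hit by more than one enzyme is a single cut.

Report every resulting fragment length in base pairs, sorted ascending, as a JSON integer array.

[6,6,7,8,9,10,10,10,10,11,12,15,17]

Scan for sites:
  KluIV GTTCAG/0: at [18, 24, 76, 84, 104] ⇒ [18, 24, 76, 84, 104]
  LmaIX CATGTAAT/2: at [4, 59, 92, 113] ⇒ [6, 61, 94, 115]
  QalV ACGGAT/1: at [33, 43, 69, 121] ⇒ [34, 44, 70, 122]

Pooled cuts: [6, 18, 24, 34, 44, 61, 70, 76, 84, 94, 104, 115, 122]

Fragment lengths:
  6→18: 12 bp
  18→24: 6 bp
  24→34: 10 bp
  34→44: 10 bp
  44→61: 17 bp
  61→70: 9 bp
  70→76: 6 bp
  76→84: 8 bp
  84→94: 10 bp
  94→104: 10 bp
  104→115: 11 bp
  115→122: 7 bp
  122→6 (wrap): 131-122+6 = 15 bp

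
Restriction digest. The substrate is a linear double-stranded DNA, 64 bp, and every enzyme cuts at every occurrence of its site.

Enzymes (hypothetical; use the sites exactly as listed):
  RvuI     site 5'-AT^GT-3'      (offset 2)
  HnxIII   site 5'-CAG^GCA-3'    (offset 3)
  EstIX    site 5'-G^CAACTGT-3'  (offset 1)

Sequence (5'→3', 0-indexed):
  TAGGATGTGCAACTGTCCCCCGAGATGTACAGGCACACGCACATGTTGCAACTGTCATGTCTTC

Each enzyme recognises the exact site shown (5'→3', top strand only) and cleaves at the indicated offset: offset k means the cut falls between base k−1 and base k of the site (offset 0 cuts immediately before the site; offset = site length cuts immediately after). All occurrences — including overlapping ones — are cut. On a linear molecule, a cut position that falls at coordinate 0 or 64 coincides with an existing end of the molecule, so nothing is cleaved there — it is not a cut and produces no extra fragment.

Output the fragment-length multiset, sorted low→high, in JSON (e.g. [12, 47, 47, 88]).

[3,4,6,6,6,10,12,17]

Scan for sites:
  RvuI (ATGT, off=2): starts [4, 24, 42, 56] → cuts [6, 26, 44, 58]
  HnxIII (CAGGCA, off=3): starts [29] → cuts [32]
  EstIX (GCAACTGT, off=1): starts [8, 47] → cuts [9, 48]

All cut coordinates (distinct, sorted): [6, 9, 26, 32, 44, 48, 58]

Fragment lengths:
  [0,6): 6 bp
  [6,9): 3 bp
  [9,26): 17 bp
  [26,32): 6 bp
  [32,44): 12 bp
  [44,48): 4 bp
  [48,58): 10 bp
  [58,64): 6 bp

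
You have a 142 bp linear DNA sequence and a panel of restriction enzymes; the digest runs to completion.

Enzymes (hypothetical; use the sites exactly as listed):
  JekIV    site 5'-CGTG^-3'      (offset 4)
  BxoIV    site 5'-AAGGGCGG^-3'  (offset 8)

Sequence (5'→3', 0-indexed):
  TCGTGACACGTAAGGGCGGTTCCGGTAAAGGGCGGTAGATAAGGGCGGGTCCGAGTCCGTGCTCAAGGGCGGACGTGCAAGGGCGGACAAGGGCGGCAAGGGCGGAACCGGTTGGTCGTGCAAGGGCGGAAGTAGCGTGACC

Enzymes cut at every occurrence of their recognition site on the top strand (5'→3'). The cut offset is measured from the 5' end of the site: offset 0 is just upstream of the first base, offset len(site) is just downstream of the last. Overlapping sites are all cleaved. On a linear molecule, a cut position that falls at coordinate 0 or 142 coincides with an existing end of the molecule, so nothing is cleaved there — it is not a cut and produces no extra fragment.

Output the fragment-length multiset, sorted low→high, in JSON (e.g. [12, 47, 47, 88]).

Per-enzyme occurrences:
  JekIV (CGTG, off=4): starts [1, 57, 73, 116, 135] → cuts [5, 61, 77, 120, 139]
  BxoIV (AAGGGCGG, off=8): starts [11, 27, 40, 64, 78, 88, 97, 121] → cuts [19, 35, 48, 72, 86, 96, 105, 129]

All cut coordinates (distinct, sorted): [5, 19, 35, 48, 61, 72, 77, 86, 96, 105, 120, 129, 139]

Fragment lengths:
  [0,5): 5 bp
  [5,19): 14 bp
  [19,35): 16 bp
  [35,48): 13 bp
  [48,61): 13 bp
  [61,72): 11 bp
  [72,77): 5 bp
  [77,86): 9 bp
  [86,96): 10 bp
  [96,105): 9 bp
  [105,120): 15 bp
  [120,129): 9 bp
  [129,139): 10 bp
  [139,142): 3 bp

[3,5,5,9,9,9,10,10,11,13,13,14,15,16]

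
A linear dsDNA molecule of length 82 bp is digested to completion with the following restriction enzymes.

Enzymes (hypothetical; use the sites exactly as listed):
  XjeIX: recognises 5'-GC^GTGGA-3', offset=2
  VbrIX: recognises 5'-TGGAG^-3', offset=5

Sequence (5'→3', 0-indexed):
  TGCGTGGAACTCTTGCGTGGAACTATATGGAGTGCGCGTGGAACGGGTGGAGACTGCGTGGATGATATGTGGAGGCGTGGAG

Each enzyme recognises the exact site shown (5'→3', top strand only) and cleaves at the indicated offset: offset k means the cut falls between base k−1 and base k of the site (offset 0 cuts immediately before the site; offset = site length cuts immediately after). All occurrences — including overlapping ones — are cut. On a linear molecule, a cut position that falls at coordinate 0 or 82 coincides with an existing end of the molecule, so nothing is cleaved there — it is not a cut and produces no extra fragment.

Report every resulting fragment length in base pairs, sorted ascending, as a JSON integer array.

[2,3,5,5,6,13,15,16,17]

Scan for sites:
  XjeIX (GCGTGGA, off=2): starts [1, 14, 35, 55, 74] → cuts [3, 16, 37, 57, 76]
  VbrIX (TGGAG, off=5): starts [27, 47, 69, 77] → cuts [32, 52, 74] (position 82 is a terminus of the linear molecule — no cut)

All cut coordinates (distinct, sorted): [3, 16, 32, 37, 52, 57, 74, 76]

Fragments:
  [0,3): 3 bp
  [3,16): 13 bp
  [16,32): 16 bp
  [32,37): 5 bp
  [37,52): 15 bp
  [52,57): 5 bp
  [57,74): 17 bp
  [74,76): 2 bp
  [76,82): 6 bp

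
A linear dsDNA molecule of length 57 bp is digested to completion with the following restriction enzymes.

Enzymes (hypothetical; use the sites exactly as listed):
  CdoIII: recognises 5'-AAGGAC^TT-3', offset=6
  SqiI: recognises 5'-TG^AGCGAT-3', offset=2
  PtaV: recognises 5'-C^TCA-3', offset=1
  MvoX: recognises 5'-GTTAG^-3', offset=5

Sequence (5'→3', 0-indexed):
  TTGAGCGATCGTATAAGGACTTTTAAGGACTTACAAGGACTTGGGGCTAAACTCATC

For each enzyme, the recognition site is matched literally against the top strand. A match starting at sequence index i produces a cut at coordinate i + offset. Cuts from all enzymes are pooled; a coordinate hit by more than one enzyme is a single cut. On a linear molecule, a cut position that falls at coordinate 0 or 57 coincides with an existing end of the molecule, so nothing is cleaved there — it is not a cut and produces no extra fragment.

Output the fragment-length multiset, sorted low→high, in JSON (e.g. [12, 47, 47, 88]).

[3,5,10,10,12,17]

Scan for sites:
  CdoIII (AAGGACTT, off=6): starts [14, 24, 34] → cuts [20, 30, 40]
  SqiI (TGAGCGAT, off=2): starts [1] → cuts [3]
  PtaV (CTCA, off=1): starts [51] → cuts [52]
  MvoX (GTTAG, off=5): no sites

All cut coordinates (distinct, sorted): [3, 20, 30, 40, 52]

Fragments:
  [0,3): 3 bp
  [3,20): 17 bp
  [20,30): 10 bp
  [30,40): 10 bp
  [40,52): 12 bp
  [52,57): 5 bp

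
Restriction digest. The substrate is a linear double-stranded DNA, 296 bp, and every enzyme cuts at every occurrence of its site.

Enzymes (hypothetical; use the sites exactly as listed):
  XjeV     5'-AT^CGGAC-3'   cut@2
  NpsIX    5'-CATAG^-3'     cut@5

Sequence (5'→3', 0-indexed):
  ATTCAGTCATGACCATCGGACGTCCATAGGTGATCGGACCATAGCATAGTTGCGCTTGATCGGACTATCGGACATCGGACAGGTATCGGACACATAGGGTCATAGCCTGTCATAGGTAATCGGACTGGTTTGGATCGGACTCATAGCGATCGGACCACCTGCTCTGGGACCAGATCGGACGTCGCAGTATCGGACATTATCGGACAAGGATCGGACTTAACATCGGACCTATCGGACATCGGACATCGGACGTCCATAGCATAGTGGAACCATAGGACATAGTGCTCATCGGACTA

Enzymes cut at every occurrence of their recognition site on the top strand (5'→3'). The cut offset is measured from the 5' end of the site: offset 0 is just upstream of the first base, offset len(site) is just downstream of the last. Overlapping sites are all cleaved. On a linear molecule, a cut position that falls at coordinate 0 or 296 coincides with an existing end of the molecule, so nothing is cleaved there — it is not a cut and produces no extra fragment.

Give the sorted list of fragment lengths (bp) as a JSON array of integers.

Scan for sites:
  XjeV ATCGGAC/2: at [14, 32, 58, 66, 73, 84, 118, 133, 148, 173, 188, 198, 209, 221, 230, 237, 244, 287] ⇒ [16, 34, 60, 68, 75, 86, 120, 135, 150, 175, 190, 200, 211, 223, 232, 239, 246, 289]
  NpsIX CATAG/5: at [24, 39, 44, 92, 100, 110, 141, 254, 259, 270, 277] ⇒ [29, 44, 49, 97, 105, 115, 146, 259, 264, 275, 282]

Pooled cuts: [16, 29, 34, 44, 49, 60, 68, 75, 86, 97, 105, 115, 120, 135, 146, 150, 175, 190, 200, 211, 223, 232, 239, 246, 259, 264, 275, 282, 289]

Fragments:
  [0,16): 16 bp
  [16,29): 13 bp
  [29,34): 5 bp
  [34,44): 10 bp
  [44,49): 5 bp
  [49,60): 11 bp
  [60,68): 8 bp
  [68,75): 7 bp
  [75,86): 11 bp
  [86,97): 11 bp
  [97,105): 8 bp
  [105,115): 10 bp
  [115,120): 5 bp
  [120,135): 15 bp
  [135,146): 11 bp
  [146,150): 4 bp
  [150,175): 25 bp
  [175,190): 15 bp
  [190,200): 10 bp
  [200,211): 11 bp
  [211,223): 12 bp
  [223,232): 9 bp
  [232,239): 7 bp
  [239,246): 7 bp
  [246,259): 13 bp
  [259,264): 5 bp
  [264,275): 11 bp
  [275,282): 7 bp
  [282,289): 7 bp
  [289,296): 7 bp

[4,5,5,5,5,7,7,7,7,7,7,8,8,9,10,10,10,11,11,11,11,11,11,12,13,13,15,15,16,25]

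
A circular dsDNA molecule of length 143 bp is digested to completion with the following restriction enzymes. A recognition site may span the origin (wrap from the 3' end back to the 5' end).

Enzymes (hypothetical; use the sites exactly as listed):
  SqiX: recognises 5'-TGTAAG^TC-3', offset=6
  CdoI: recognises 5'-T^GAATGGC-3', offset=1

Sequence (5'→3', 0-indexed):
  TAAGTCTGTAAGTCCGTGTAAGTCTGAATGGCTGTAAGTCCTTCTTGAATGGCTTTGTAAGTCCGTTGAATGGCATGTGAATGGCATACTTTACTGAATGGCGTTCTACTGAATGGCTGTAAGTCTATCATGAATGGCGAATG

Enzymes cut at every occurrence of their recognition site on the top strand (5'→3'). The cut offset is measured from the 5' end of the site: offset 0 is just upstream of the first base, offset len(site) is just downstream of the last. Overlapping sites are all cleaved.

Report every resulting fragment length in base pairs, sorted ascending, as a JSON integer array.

[3,6,8,8,8,10,11,13,13,15,15,16,17]

Per-enzyme occurrences:
  SqiX TGTAAGTC/6: at [6, 16, 32, 55, 117, 141] ⇒ [4, 12, 22, 38, 61, 123]
  CdoI TGAATGGC/1: at [24, 45, 66, 77, 94, 109, 130] ⇒ [25, 46, 67, 78, 95, 110, 131]

Pooled cuts: [4, 12, 22, 25, 38, 46, 61, 67, 78, 95, 110, 123, 131]

Fragment lengths:
  4→12: 8 bp
  12→22: 10 bp
  22→25: 3 bp
  25→38: 13 bp
  38→46: 8 bp
  46→61: 15 bp
  61→67: 6 bp
  67→78: 11 bp
  78→95: 17 bp
  95→110: 15 bp
  110→123: 13 bp
  123→131: 8 bp
  131→4 (wrap): 143-131+4 = 16 bp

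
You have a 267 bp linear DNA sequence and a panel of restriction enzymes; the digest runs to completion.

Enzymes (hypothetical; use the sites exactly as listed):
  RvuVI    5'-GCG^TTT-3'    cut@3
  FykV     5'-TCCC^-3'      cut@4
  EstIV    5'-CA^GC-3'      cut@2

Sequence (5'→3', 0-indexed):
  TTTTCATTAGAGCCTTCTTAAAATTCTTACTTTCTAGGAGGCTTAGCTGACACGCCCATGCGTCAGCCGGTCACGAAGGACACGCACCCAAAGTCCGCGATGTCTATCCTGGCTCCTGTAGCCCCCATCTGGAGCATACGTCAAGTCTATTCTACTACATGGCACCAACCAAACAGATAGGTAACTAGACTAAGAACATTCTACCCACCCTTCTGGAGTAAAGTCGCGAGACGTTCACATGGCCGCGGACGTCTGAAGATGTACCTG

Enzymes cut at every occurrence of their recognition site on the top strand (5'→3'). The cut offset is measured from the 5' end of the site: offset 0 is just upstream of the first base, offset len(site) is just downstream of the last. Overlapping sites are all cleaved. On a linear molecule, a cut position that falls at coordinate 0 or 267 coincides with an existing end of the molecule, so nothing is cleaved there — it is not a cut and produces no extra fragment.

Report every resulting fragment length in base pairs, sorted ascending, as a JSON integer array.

Per-enzyme occurrences:
  RvuVI (GCGTTT, off=3): no sites
  FykV (TCCC, off=4): no sites
  EstIV (CAGC, off=2): starts [63] → cuts [65]

Pooled cuts: [65]

Fragment lengths:
  [0,65): 65 bp
  [65,267): 202 bp

[65,202]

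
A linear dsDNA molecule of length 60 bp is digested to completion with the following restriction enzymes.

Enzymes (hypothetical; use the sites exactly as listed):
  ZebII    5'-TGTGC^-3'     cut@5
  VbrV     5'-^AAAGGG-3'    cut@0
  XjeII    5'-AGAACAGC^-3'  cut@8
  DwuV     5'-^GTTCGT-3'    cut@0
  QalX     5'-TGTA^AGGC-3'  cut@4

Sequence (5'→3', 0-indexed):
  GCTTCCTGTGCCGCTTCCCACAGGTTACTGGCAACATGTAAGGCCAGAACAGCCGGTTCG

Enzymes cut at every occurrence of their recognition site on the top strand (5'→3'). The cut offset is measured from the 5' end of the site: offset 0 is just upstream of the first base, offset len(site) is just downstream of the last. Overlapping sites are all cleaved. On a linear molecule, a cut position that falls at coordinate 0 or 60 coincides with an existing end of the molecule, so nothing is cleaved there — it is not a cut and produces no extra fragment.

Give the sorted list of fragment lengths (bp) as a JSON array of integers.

Scan for sites:
  ZebII (TGTGC, off=5): starts [6] → cuts [11]
  VbrV (AAAGGG, off=0): no sites
  XjeII (AGAACAGC, off=8): starts [45] → cuts [53]
  DwuV (GTTCGT, off=0): no sites
  QalX (TGTAAGGC, off=4): starts [36] → cuts [40]

All cut coordinates (distinct, sorted): [11, 40, 53]

Fragment lengths:
  [0,11): 11 bp
  [11,40): 29 bp
  [40,53): 13 bp
  [53,60): 7 bp

[7,11,13,29]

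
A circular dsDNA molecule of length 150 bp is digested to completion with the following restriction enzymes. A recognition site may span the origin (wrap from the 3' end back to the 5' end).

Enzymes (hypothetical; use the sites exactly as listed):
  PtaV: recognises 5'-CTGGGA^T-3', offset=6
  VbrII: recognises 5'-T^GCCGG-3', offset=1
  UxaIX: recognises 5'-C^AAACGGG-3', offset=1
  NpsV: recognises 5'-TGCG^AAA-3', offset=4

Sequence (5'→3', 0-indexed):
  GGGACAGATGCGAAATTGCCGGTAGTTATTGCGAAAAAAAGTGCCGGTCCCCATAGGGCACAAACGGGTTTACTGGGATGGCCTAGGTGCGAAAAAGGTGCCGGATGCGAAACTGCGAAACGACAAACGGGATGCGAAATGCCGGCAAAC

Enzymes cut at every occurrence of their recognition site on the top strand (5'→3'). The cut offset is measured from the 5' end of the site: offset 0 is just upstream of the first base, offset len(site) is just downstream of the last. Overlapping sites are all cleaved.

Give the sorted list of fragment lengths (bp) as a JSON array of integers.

[4,5,6,7,8,8,9,10,12,13,16,16,17,19]

Per-enzyme occurrences:
  PtaV (CTGGGAT, off=6): starts [72] → cuts [78]
  VbrII (TGCCGG, off=1): starts [16, 41, 98, 139] → cuts [17, 42, 99, 140]
  UxaIX (CAAACGGG, off=1): starts [60, 123, 145] → cuts [61, 124, 146]
  NpsV (TGCGAAA, off=4): starts [8, 29, 87, 105, 113, 132] → cuts [12, 33, 91, 109, 117, 136]

All cut coordinates (distinct, sorted): [12, 17, 33, 42, 61, 78, 91, 99, 109, 117, 124, 136, 140, 146]

Fragment lengths:
  12→17: 5 bp
  17→33: 16 bp
  33→42: 9 bp
  42→61: 19 bp
  61→78: 17 bp
  78→91: 13 bp
  91→99: 8 bp
  99→109: 10 bp
  109→117: 8 bp
  117→124: 7 bp
  124→136: 12 bp
  136→140: 4 bp
  140→146: 6 bp
  146→12 (wrap): 150-146+12 = 16 bp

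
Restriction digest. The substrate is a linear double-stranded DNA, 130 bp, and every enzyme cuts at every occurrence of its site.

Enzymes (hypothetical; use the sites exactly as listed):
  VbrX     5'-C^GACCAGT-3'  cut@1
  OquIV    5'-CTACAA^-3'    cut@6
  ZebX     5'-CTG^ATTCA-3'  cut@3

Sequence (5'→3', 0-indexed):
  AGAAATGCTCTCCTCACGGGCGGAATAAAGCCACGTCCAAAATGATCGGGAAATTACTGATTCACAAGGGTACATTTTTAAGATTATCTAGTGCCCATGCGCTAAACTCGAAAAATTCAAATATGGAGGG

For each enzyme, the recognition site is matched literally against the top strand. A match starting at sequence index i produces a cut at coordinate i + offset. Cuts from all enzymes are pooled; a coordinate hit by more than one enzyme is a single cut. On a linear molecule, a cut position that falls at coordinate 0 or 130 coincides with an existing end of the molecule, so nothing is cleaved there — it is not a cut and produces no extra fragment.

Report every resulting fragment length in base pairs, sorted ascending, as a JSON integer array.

[59,71]

Per-enzyme occurrences:
  VbrX (CGACCAGT, off=1): no sites
  OquIV (CTACAA, off=6): no sites
  ZebX (CTGATTCA, off=3): starts [56] → cuts [59]

Pooled cuts: [59]

Fragments:
  [0,59): 59 bp
  [59,130): 71 bp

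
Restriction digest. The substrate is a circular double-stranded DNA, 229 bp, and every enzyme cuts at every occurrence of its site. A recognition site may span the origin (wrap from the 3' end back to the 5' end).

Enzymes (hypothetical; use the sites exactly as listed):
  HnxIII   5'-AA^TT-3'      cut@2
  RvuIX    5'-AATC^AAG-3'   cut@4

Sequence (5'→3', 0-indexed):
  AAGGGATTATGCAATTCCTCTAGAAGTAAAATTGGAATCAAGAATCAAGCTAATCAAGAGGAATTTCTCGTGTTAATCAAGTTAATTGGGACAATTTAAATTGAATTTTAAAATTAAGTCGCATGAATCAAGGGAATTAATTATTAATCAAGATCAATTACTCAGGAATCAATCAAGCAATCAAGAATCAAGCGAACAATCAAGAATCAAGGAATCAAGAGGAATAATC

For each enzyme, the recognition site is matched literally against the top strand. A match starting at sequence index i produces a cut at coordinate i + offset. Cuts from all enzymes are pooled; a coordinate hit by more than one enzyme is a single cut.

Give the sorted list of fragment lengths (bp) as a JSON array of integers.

Per-enzyme occurrences:
  HnxIII AATT/2: at [12, 29, 61, 83, 92, 98, 103, 111, 134, 138, 155] ⇒ [14, 31, 63, 85, 94, 100, 105, 113, 136, 140, 157]
  RvuIX AATCAAG/4: at [35, 42, 51, 74, 125, 145, 170, 178, 185, 197, 204, 212, 225] ⇒ [0, 39, 46, 55, 78, 129, 149, 174, 182, 189, 201, 208, 216]

All cut coordinates (distinct, sorted): [0, 14, 31, 39, 46, 55, 63, 78, 85, 94, 100, 105, 113, 129, 136, 140, 149, 157, 174, 182, 189, 201, 208, 216]

Fragments:
  0→14: 14 bp
  14→31: 17 bp
  31→39: 8 bp
  39→46: 7 bp
  46→55: 9 bp
  55→63: 8 bp
  63→78: 15 bp
  78→85: 7 bp
  85→94: 9 bp
  94→100: 6 bp
  100→105: 5 bp
  105→113: 8 bp
  113→129: 16 bp
  129→136: 7 bp
  136→140: 4 bp
  140→149: 9 bp
  149→157: 8 bp
  157→174: 17 bp
  174→182: 8 bp
  182→189: 7 bp
  189→201: 12 bp
  201→208: 7 bp
  208→216: 8 bp
  216→0 (wrap): 229-216+0 = 13 bp

[4,5,6,7,7,7,7,7,8,8,8,8,8,8,9,9,9,12,13,14,15,16,17,17]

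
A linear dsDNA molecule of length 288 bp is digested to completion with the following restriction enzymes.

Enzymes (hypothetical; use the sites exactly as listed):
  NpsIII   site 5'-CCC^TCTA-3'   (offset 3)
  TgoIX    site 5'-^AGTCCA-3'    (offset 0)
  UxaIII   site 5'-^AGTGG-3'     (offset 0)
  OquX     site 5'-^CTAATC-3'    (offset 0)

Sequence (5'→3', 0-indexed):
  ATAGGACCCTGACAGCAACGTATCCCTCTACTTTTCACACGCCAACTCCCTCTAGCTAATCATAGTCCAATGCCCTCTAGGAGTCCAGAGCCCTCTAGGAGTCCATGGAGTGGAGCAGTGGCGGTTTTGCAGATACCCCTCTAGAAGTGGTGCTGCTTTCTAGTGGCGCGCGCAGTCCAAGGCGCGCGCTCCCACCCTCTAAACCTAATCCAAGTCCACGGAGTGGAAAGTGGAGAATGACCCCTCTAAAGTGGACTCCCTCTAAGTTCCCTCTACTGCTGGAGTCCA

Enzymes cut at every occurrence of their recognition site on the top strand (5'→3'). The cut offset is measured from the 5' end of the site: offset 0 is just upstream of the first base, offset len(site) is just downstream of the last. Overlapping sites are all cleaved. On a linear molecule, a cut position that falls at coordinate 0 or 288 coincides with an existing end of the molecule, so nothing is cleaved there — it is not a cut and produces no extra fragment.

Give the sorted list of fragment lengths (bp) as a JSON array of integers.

[5,5,6,6,6,6,7,7,8,8,8,9,9,11,11,11,12,12,12,16,16,23,24,24,26]

Site scan:
  NpsIII (CCCTCTA, off=3): starts [23, 47, 72, 90, 136, 194, 241, 257, 268] → cuts [26, 50, 75, 93, 139, 197, 244, 260, 271]
  TgoIX (AGTCCA, off=0): starts [63, 81, 99, 173, 212, 282] → cuts [63, 81, 99, 173, 212, 282]
  UxaIII (AGTGG, off=0): starts [108, 116, 145, 161, 221, 228, 249] → cuts [108, 116, 145, 161, 221, 228, 249]
  OquX (CTAATC, off=0): starts [55, 204] → cuts [55, 204]

All cut coordinates (distinct, sorted): [26, 50, 55, 63, 75, 81, 93, 99, 108, 116, 139, 145, 161, 173, 197, 204, 212, 221, 228, 244, 249, 260, 271, 282]

Fragments:
  [0,26): 26 bp
  [26,50): 24 bp
  [50,55): 5 bp
  [55,63): 8 bp
  [63,75): 12 bp
  [75,81): 6 bp
  [81,93): 12 bp
  [93,99): 6 bp
  [99,108): 9 bp
  [108,116): 8 bp
  [116,139): 23 bp
  [139,145): 6 bp
  [145,161): 16 bp
  [161,173): 12 bp
  [173,197): 24 bp
  [197,204): 7 bp
  [204,212): 8 bp
  [212,221): 9 bp
  [221,228): 7 bp
  [228,244): 16 bp
  [244,249): 5 bp
  [249,260): 11 bp
  [260,271): 11 bp
  [271,282): 11 bp
  [282,288): 6 bp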